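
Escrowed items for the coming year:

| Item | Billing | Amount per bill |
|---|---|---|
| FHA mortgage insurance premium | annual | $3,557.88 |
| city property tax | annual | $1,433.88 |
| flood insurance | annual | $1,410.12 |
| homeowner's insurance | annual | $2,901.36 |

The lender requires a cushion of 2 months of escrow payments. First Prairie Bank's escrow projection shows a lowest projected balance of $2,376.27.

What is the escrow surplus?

$825.73

FHA mortgage insurance premium — $3,557.88 annually
City property tax — $1,433.88 annually
Flood insurance — $1,410.12 annually
Homeowner's insurance — $2,901.36 annually
Annual escrow total = $9,303.24
Monthly escrow = $9,303.24 / 12 = $775.27
Required cushion = 2 × $775.27 = $1,550.54
Surplus = $2,376.27 − $1,550.54 = $825.73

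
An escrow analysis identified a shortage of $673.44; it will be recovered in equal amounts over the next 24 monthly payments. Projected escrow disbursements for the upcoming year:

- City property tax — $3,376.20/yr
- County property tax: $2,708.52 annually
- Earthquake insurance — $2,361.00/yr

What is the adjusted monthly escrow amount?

City property tax = $3,376.20
County property tax = $2,708.52
Earthquake insurance = $2,361.00
Yearly total = $3,376.20 + $2,708.52 + $2,361.00 = $8,445.72
Base monthly escrow = $8,445.72 / 12 = $703.81
Shortage per month = $673.44 / 24 = $28.06
New monthly escrow = $703.81 + $28.06 = $731.87

$731.87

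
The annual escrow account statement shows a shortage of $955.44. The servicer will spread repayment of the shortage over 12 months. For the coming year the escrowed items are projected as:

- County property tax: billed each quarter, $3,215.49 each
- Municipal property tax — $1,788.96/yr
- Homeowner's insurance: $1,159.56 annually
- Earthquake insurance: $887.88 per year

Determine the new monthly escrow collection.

$1,471.15

County property tax: $3,215.49 × 4 = $12,861.96 per year
Municipal property tax: $1,788.96 per year
Homeowner's insurance: $1,159.56 per year
Earthquake insurance: $887.88 per year
Combined annual = $12,861.96 + $1,788.96 + $1,159.56 + $887.88 = $16,698.36
Per month = $16,698.36 / 12 = $1,391.53
Shortage spread = $955.44 / 12 = $79.62/mo
Adjusted monthly = $1,391.53 + $79.62 = $1,471.15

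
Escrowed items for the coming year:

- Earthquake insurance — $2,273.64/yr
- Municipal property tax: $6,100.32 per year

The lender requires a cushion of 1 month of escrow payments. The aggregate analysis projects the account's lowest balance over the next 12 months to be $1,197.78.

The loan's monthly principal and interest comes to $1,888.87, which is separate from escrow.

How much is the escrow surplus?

Earthquake insurance — $2,273.64/yr
Municipal property tax — $6,100.32/yr
Total annual escrow = $2,273.64 + $6,100.32 = $8,373.96
Per month = $8,373.96 / 12 = $697.83
Required cushion = 1 × $697.83 = $697.83
Surplus = $1,197.78 − $697.83 = $499.95

$499.95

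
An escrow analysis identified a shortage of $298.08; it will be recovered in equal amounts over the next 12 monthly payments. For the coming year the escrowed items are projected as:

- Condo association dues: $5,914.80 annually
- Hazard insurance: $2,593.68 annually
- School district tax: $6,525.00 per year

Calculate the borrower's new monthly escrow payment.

$1,277.63

Condo association dues — $5,914.80 per year
Hazard insurance — $2,593.68 per year
School district tax — $6,525.00 per year
Total annual escrow = $5,914.80 + $2,593.68 + $6,525.00 = $15,033.48
Monthly = $15,033.48 ÷ 12 = $1,252.79
Monthly shortage recovery: $298.08 / 12 = $24.84
Adjusted monthly = $1,252.79 + $24.84 = $1,277.63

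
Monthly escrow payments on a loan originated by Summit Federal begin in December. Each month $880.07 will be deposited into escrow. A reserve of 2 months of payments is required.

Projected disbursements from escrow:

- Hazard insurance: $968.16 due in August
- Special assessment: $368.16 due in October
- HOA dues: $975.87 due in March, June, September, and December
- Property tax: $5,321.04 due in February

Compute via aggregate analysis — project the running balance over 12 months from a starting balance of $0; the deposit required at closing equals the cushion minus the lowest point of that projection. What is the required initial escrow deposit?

$5,512.64

Cushion = 2 × $880.07 = $1,760.14
Trial balance (start $0, +$880.07 each month, − disbursements):
  Dec: +$880.07 − $975.87 → -$95.80
  Jan: +$880.07 → $784.27
  Feb: +$880.07 − $5,321.04 → -$3,656.70
  Mar: +$880.07 − $975.87 → -$3,752.50
  Apr: +$880.07 → -$2,872.43
  May: +$880.07 → -$1,992.36
  Jun: +$880.07 − $975.87 → -$2,088.16
  Jul: +$880.07 → -$1,208.09
  Aug: +$880.07 − $968.16 → -$1,296.18
  Sep: +$880.07 − $975.87 → -$1,391.98
  Oct: +$880.07 − $368.16 → -$880.07
  Nov: +$880.07 → $0.00
Lowest trial balance = -$3,752.50 (Mar)
Initial deposit = cushion − low point = $1,760.14 − (-$3,752.50) = $5,512.64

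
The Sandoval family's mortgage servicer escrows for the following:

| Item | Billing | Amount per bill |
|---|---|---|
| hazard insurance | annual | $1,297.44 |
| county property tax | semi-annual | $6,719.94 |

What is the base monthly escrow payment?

Hazard insurance = $1,297.44 annually
County property tax = $6,719.94 × 2 = $13,439.88 annually
Total per year = $1,297.44 + $13,439.88 = $14,737.32
Per month = $14,737.32 / 12 = $1,228.11

$1,228.11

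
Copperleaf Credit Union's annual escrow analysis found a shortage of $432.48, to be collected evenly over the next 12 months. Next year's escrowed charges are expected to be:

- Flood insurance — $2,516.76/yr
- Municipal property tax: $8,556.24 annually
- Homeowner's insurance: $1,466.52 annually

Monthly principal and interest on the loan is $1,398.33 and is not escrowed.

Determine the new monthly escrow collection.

$1,081.00

Flood insurance — $2,516.76 annually
Municipal property tax — $8,556.24 annually
Homeowner's insurance — $1,466.52 annually
Combined annual = $2,516.76 + $8,556.24 + $1,466.52 = $12,539.52
Monthly = $12,539.52 / 12 = $1,044.96
Monthly shortage recovery: $432.48 / 12 = $36.04
Adjusted monthly = $1,044.96 + $36.04 = $1,081.00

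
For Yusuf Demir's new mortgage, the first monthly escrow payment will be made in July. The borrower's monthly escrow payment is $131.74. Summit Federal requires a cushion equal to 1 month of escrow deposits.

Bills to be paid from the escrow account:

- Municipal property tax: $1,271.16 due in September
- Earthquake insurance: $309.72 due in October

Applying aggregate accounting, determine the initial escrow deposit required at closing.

$1,185.66

Cushion = 1 × $131.74 = $131.74
Trial balance (start $0, +$131.74 each month, − disbursements):
  Jul: +$131.74 → $131.74
  Aug: +$131.74 → $263.48
  Sep: +$131.74 − $1,271.16 → -$875.94
  Oct: +$131.74 − $309.72 → -$1,053.92
  Nov: +$131.74 → -$922.18
  Dec: +$131.74 → -$790.44
  Jan: +$131.74 → -$658.70
  Feb: +$131.74 → -$526.96
  Mar: +$131.74 → -$395.22
  Apr: +$131.74 → -$263.48
  May: +$131.74 → -$131.74
  Jun: +$131.74 → $0.00
Lowest trial balance = -$1,053.92 (Oct)
Initial deposit = cushion − low point = $131.74 − (-$1,053.92) = $1,185.66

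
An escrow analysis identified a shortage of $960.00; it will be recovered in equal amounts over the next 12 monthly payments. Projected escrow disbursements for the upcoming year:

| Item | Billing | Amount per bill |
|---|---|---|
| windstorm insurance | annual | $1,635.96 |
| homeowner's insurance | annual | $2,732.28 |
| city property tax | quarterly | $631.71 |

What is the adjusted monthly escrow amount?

Windstorm insurance: $1,635.96 annually
Homeowner's insurance: $2,732.28 annually
City property tax: $631.71 × 4 = $2,526.84 annually
Yearly total = $6,895.08
Per month = $6,895.08 / 12 = $574.59
Shortage per month = $960.00 ÷ 12 = $80.00
New monthly escrow = $574.59 + $80.00 = $654.59

$654.59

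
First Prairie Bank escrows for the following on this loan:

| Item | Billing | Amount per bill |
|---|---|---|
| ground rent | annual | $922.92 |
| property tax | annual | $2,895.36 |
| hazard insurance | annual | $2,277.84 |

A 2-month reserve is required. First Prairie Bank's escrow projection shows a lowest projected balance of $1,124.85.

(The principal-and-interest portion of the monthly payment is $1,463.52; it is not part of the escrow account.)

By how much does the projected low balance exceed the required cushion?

Ground rent = $922.92
Property tax = $2,895.36
Hazard insurance = $2,277.84
Yearly total = $922.92 + $2,895.36 + $2,277.84 = $6,096.12
Base monthly escrow = $6,096.12 ÷ 12 = $508.01
Cushion = 2 × $508.01 = $1,016.02
Surplus = $1,124.85 − $1,016.02 = $108.83

$108.83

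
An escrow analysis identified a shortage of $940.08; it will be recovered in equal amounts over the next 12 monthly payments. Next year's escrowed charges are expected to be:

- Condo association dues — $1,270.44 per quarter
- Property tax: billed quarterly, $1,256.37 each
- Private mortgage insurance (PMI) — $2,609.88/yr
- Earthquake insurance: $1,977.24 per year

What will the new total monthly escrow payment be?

Condo association dues: $1,270.44 × 4 = $5,081.76 per year
Property tax: $1,256.37 × 4 = $5,025.48 per year
Private mortgage insurance (PMI): $2,609.88 per year
Earthquake insurance: $1,977.24 per year
Yearly total = $14,694.36
Monthly escrow = $14,694.36 / 12 = $1,224.53
Shortage per month = $940.08 ÷ 12 = $78.34
New monthly escrow = $1,224.53 + $78.34 = $1,302.87

$1,302.87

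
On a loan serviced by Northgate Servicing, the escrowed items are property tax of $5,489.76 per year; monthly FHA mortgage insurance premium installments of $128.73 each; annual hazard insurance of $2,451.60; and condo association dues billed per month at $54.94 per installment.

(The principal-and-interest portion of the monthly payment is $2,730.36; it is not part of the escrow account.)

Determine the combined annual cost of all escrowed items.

$10,145.40

Property tax = $5,489.76
FHA mortgage insurance premium = $128.73 × 12 = $1,544.76
Hazard insurance = $2,451.60
Condo association dues = $54.94 × 12 = $659.28
Annual escrow total = $10,145.40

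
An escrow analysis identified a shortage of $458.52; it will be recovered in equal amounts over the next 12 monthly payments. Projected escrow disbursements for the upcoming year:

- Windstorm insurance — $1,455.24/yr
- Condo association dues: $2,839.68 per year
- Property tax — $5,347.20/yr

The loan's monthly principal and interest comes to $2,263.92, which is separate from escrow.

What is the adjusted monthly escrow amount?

$841.72

Windstorm insurance — $1,455.24
Condo association dues — $2,839.68
Property tax — $5,347.20
Total annual escrow = $1,455.24 + $2,839.68 + $5,347.20 = $9,642.12
Monthly escrow = $9,642.12 ÷ 12 = $803.51
Shortage per month = $458.52 ÷ 12 = $38.21
Adjusted monthly = $803.51 + $38.21 = $841.72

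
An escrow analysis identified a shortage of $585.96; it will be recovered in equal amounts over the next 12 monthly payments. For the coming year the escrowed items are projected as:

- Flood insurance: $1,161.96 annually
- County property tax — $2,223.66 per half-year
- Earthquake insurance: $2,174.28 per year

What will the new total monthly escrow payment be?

$697.46

Flood insurance — $1,161.96 per year
County property tax — $2,223.66 × 2 = $4,447.32 per year
Earthquake insurance — $2,174.28 per year
Yearly total = $1,161.96 + $4,447.32 + $2,174.28 = $7,783.56
Base monthly escrow = $7,783.56 ÷ 12 = $648.63
Shortage spread = $585.96 / 12 = $48.83/mo
Adjusted monthly = $648.63 + $48.83 = $697.46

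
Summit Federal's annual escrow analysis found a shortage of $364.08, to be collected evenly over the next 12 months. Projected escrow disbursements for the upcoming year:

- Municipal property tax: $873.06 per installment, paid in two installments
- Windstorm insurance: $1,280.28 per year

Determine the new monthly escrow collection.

$282.54

Municipal property tax — $873.06 × 2 = $1,746.12 per year
Windstorm insurance — $1,280.28 per year
Annual escrow total = $3,026.40
Base monthly escrow = $3,026.40 / 12 = $252.20
Shortage per month = $364.08 / 12 = $30.34
Adjusted monthly = $252.20 + $30.34 = $282.54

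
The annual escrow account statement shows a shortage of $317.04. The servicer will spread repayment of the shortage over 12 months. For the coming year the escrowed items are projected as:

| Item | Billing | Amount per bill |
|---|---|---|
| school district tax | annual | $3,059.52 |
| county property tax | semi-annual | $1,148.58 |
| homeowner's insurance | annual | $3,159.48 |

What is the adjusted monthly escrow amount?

$736.10

School district tax = $3,059.52 per year
County property tax = $1,148.58 × 2 = $2,297.16 per year
Homeowner's insurance = $3,159.48 per year
Annual escrow total = $3,059.52 + $2,297.16 + $3,159.48 = $8,516.16
Monthly escrow = $8,516.16 / 12 = $709.68
Shortage per month = $317.04 / 12 = $26.42
New monthly escrow = $709.68 + $26.42 = $736.10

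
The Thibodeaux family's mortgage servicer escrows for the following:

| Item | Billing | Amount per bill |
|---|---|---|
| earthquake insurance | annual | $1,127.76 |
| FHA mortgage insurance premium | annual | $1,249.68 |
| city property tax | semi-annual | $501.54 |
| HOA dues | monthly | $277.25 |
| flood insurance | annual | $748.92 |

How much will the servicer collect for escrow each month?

$621.37

Earthquake insurance = $1,127.76
FHA mortgage insurance premium = $1,249.68
City property tax = $501.54 × 2 = $1,003.08
HOA dues = $277.25 × 12 = $3,327.00
Flood insurance = $748.92
Yearly total = $7,456.44
Base monthly escrow = $7,456.44 ÷ 12 = $621.37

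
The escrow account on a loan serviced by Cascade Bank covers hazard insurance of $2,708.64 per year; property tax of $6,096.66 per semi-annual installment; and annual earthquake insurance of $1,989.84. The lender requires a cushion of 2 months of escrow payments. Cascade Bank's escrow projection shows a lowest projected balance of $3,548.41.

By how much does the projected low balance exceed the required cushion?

$733.11

Hazard insurance: $2,708.64 per year
Property tax: $6,096.66 × 2 = $12,193.32 per year
Earthquake insurance: $1,989.84 per year
Yearly total = $2,708.64 + $12,193.32 + $1,989.84 = $16,891.80
Base monthly escrow = $16,891.80 ÷ 12 = $1,407.65
Cushion = 2 × $1,407.65 = $2,815.30
Surplus = $3,548.41 − $2,815.30 = $733.11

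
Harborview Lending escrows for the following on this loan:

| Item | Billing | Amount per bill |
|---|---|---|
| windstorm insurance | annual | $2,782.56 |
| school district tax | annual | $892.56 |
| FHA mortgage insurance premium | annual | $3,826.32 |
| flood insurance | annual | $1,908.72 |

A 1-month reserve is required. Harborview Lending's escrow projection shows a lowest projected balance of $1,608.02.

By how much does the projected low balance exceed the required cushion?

$823.84

Windstorm insurance — $2,782.56
School district tax — $892.56
FHA mortgage insurance premium — $3,826.32
Flood insurance — $1,908.72
Total annual escrow = $9,410.16
Monthly = $9,410.16 / 12 = $784.18
Cushion = 1 × $784.18 = $784.18
Surplus = $1,608.02 − $784.18 = $823.84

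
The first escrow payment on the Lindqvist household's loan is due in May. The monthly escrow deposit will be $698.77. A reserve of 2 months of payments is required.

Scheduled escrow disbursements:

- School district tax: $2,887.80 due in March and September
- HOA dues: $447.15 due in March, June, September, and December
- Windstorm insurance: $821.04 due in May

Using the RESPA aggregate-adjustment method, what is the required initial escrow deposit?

Cushion = 2 × $698.77 = $1,397.54
Trial balance (start $0, +$698.77 each month, − disbursements):
  May: +$698.77 − $821.04 → -$122.27
  Jun: +$698.77 − $447.15 → $129.35
  Jul: +$698.77 → $828.12
  Aug: +$698.77 → $1,526.89
  Sep: +$698.77 − $3,334.95 → -$1,109.29
  Oct: +$698.77 → -$410.52
  Nov: +$698.77 → $288.25
  Dec: +$698.77 − $447.15 → $539.87
  Jan: +$698.77 → $1,238.64
  Feb: +$698.77 → $1,937.41
  Mar: +$698.77 − $3,334.95 → -$698.77
  Apr: +$698.77 → $0.00
Lowest trial balance = -$1,109.29 (Sep)
Initial deposit = cushion − low point = $1,397.54 − (-$1,109.29) = $2,506.83

$2,506.83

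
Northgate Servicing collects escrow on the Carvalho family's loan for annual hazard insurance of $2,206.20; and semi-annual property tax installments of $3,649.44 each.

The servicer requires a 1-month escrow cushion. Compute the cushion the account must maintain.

Hazard insurance = $2,206.20/yr
Property tax = $3,649.44 × 2 = $7,298.88/yr
Annual escrow total = $9,505.08
Base monthly escrow = $9,505.08 / 12 = $792.09
Required cushion = 1 × $792.09 = $792.09

$792.09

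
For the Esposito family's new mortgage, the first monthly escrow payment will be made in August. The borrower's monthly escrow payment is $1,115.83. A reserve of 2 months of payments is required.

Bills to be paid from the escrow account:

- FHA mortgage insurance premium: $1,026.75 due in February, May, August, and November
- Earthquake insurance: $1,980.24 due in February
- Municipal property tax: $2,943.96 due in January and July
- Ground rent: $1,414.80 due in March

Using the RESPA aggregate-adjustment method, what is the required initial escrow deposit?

$2,724.27

Cushion = 2 × $1,115.83 = $2,231.66
Trial balance (start $0, +$1,115.83 each month, − disbursements):
  Aug: +$1,115.83 − $1,026.75 → $89.08
  Sep: +$1,115.83 → $1,204.91
  Oct: +$1,115.83 → $2,320.74
  Nov: +$1,115.83 − $1,026.75 → $2,409.82
  Dec: +$1,115.83 → $3,525.65
  Jan: +$1,115.83 − $2,943.96 → $1,697.52
  Feb: +$1,115.83 − $3,006.99 → -$193.64
  Mar: +$1,115.83 − $1,414.80 → -$492.61
  Apr: +$1,115.83 → $623.22
  May: +$1,115.83 − $1,026.75 → $712.30
  Jun: +$1,115.83 → $1,828.13
  Jul: +$1,115.83 − $2,943.96 → $0.00
Lowest trial balance = -$492.61 (Mar)
Initial deposit = cushion − low point = $2,231.66 − (-$492.61) = $2,724.27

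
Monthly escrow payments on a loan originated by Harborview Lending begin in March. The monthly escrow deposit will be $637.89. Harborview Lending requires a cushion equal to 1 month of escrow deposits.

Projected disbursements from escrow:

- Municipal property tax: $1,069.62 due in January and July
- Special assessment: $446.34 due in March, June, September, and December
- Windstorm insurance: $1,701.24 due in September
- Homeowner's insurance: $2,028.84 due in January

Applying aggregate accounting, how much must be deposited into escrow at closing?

$1,275.78

Cushion = 1 × $637.89 = $637.89
Trial balance (start $0, +$637.89 each month, − disbursements):
  Mar: +$637.89 − $446.34 → $191.55
  Apr: +$637.89 → $829.44
  May: +$637.89 → $1,467.33
  Jun: +$637.89 − $446.34 → $1,658.88
  Jul: +$637.89 − $1,069.62 → $1,227.15
  Aug: +$637.89 → $1,865.04
  Sep: +$637.89 − $2,147.58 → $355.35
  Oct: +$637.89 → $993.24
  Nov: +$637.89 → $1,631.13
  Dec: +$637.89 − $446.34 → $1,822.68
  Jan: +$637.89 − $3,098.46 → -$637.89
  Feb: +$637.89 → $0.00
Lowest trial balance = -$637.89 (Jan)
Initial deposit = cushion − low point = $637.89 − (-$637.89) = $1,275.78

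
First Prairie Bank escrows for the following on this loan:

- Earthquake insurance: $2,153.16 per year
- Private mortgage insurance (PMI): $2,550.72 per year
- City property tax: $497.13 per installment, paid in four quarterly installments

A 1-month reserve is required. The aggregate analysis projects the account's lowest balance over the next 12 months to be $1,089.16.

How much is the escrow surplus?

$531.46

Earthquake insurance — $2,153.16 per year
Private mortgage insurance (PMI) — $2,550.72 per year
City property tax — $497.13 × 4 = $1,988.52 per year
Combined annual = $2,153.16 + $2,550.72 + $1,988.52 = $6,692.40
Monthly = $6,692.40 / 12 = $557.70
Cushion = 1 × $557.70 = $557.70
Surplus = $1,089.16 − $557.70 = $531.46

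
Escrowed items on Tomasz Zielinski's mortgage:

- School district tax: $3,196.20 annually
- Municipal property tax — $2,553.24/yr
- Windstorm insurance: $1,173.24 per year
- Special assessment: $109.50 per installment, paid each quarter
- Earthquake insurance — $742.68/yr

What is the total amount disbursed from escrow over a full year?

School district tax: $3,196.20/yr
Municipal property tax: $2,553.24/yr
Windstorm insurance: $1,173.24/yr
Special assessment: $109.50 × 4 = $438.00/yr
Earthquake insurance: $742.68/yr
Total per year = $3,196.20 + $2,553.24 + $1,173.24 + $438.00 + $742.68 = $8,103.36

$8,103.36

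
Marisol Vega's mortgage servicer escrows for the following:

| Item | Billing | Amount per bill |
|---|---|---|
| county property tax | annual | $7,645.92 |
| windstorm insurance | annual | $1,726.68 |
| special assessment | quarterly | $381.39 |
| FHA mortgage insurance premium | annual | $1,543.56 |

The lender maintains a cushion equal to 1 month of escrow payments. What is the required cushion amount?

$1,036.81

County property tax — $7,645.92
Windstorm insurance — $1,726.68
Special assessment — $381.39 × 4 = $1,525.56
FHA mortgage insurance premium — $1,543.56
Combined annual = $7,645.92 + $1,726.68 + $1,525.56 + $1,543.56 = $12,441.72
Per month = $12,441.72 / 12 = $1,036.81
Reserve = 1 × $1,036.81 = $1,036.81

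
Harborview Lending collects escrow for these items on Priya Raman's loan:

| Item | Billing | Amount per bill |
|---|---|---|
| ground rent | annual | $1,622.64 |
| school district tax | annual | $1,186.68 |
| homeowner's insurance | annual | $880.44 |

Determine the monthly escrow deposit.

$307.48

Ground rent = $1,622.64/yr
School district tax = $1,186.68/yr
Homeowner's insurance = $880.44/yr
Total per year = $3,689.76
Monthly escrow = $3,689.76 ÷ 12 = $307.48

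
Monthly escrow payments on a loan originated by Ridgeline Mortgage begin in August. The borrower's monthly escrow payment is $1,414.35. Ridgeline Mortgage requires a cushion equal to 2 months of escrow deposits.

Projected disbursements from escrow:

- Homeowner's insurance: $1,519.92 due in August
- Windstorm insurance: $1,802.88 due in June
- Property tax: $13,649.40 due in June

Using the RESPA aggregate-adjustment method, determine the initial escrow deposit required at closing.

$4,243.05

Cushion = 2 × $1,414.35 = $2,828.70
Trial balance (start $0, +$1,414.35 each month, − disbursements):
  Aug: +$1,414.35 − $1,519.92 → -$105.57
  Sep: +$1,414.35 → $1,308.78
  Oct: +$1,414.35 → $2,723.13
  Nov: +$1,414.35 → $4,137.48
  Dec: +$1,414.35 → $5,551.83
  Jan: +$1,414.35 → $6,966.18
  Feb: +$1,414.35 → $8,380.53
  Mar: +$1,414.35 → $9,794.88
  Apr: +$1,414.35 → $11,209.23
  May: +$1,414.35 → $12,623.58
  Jun: +$1,414.35 − $15,452.28 → -$1,414.35
  Jul: +$1,414.35 → $0.00
Lowest trial balance = -$1,414.35 (Jun)
Initial deposit = cushion − low point = $2,828.70 − (-$1,414.35) = $4,243.05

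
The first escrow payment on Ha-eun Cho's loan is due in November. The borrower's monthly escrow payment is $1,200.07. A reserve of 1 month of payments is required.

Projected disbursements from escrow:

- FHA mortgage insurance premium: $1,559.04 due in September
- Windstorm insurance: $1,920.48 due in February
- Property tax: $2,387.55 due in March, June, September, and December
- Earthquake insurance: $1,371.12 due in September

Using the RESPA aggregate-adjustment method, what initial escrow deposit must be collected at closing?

$2,400.14

Cushion = 1 × $1,200.07 = $1,200.07
Trial balance (start $0, +$1,200.07 each month, − disbursements):
  Nov: +$1,200.07 → $1,200.07
  Dec: +$1,200.07 − $2,387.55 → $12.59
  Jan: +$1,200.07 → $1,212.66
  Feb: +$1,200.07 − $1,920.48 → $492.25
  Mar: +$1,200.07 − $2,387.55 → -$695.23
  Apr: +$1,200.07 → $504.84
  May: +$1,200.07 → $1,704.91
  Jun: +$1,200.07 − $2,387.55 → $517.43
  Jul: +$1,200.07 → $1,717.50
  Aug: +$1,200.07 → $2,917.57
  Sep: +$1,200.07 − $5,317.71 → -$1,200.07
  Oct: +$1,200.07 → $0.00
Lowest trial balance = -$1,200.07 (Sep)
Initial deposit = cushion − low point = $1,200.07 − (-$1,200.07) = $2,400.14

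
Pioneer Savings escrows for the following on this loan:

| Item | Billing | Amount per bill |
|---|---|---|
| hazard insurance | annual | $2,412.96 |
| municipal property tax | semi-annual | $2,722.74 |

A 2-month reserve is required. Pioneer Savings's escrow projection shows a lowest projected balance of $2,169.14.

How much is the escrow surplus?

Hazard insurance = $2,412.96 annually
Municipal property tax = $2,722.74 × 2 = $5,445.48 annually
Total annual escrow = $2,412.96 + $5,445.48 = $7,858.44
Monthly escrow = $7,858.44 ÷ 12 = $654.87
Required reserve = 2 × $654.87 = $1,309.74
Surplus = $2,169.14 − $1,309.74 = $859.40

$859.40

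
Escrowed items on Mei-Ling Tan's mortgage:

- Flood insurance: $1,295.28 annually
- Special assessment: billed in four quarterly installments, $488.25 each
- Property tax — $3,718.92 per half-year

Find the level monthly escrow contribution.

$890.51

Flood insurance: $1,295.28/yr
Special assessment: $488.25 × 4 = $1,953.00/yr
Property tax: $3,718.92 × 2 = $7,437.84/yr
Yearly total = $10,686.12
Monthly escrow = $10,686.12 ÷ 12 = $890.51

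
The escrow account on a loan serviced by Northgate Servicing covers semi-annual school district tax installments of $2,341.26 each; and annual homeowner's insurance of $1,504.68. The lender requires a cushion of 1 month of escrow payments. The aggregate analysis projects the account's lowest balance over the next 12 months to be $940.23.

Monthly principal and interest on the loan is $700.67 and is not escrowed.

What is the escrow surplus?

$424.63

School district tax — $2,341.26 × 2 = $4,682.52 annually
Homeowner's insurance — $1,504.68 annually
Yearly total = $6,187.20
Monthly escrow = $6,187.20 ÷ 12 = $515.60
Required cushion = 1 × $515.60 = $515.60
Surplus = $940.23 − $515.60 = $424.63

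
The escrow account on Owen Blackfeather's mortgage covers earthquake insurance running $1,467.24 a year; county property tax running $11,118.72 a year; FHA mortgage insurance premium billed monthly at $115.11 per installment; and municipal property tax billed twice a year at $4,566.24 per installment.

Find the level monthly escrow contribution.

$1,924.98

Earthquake insurance = $1,467.24 annually
County property tax = $11,118.72 annually
FHA mortgage insurance premium = $115.11 × 12 = $1,381.32 annually
Municipal property tax = $4,566.24 × 2 = $9,132.48 annually
Total annual escrow = $23,099.76
Monthly escrow = $23,099.76 / 12 = $1,924.98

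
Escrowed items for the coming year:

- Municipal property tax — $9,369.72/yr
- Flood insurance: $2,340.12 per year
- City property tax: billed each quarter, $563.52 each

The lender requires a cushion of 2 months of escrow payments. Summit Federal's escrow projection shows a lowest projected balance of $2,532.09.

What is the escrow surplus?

Municipal property tax — $9,369.72 per year
Flood insurance — $2,340.12 per year
City property tax — $563.52 × 4 = $2,254.08 per year
Annual escrow total = $13,963.92
Monthly escrow = $13,963.92 ÷ 12 = $1,163.66
Required cushion = 2 × $1,163.66 = $2,327.32
Excess over cushion: $2,532.09 − $2,327.32 = $204.77

$204.77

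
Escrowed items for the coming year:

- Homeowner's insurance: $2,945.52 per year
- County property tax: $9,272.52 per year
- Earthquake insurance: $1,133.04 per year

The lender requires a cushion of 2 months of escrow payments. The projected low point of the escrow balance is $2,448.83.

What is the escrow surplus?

$223.65

Homeowner's insurance: $2,945.52/yr
County property tax: $9,272.52/yr
Earthquake insurance: $1,133.04/yr
Yearly total = $2,945.52 + $9,272.52 + $1,133.04 = $13,351.08
Per month = $13,351.08 / 12 = $1,112.59
Required reserve = 2 × $1,112.59 = $2,225.18
Excess over cushion: $2,448.83 − $2,225.18 = $223.65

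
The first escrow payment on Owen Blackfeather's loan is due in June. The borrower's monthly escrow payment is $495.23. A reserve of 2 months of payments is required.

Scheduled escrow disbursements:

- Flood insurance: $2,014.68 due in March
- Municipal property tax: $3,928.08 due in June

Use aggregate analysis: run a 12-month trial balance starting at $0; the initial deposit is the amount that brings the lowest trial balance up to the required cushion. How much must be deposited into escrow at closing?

$4,423.31

Cushion = 2 × $495.23 = $990.46
Trial balance (start $0, +$495.23 each month, − disbursements):
  Jun: +$495.23 − $3,928.08 → -$3,432.85
  Jul: +$495.23 → -$2,937.62
  Aug: +$495.23 → -$2,442.39
  Sep: +$495.23 → -$1,947.16
  Oct: +$495.23 → -$1,451.93
  Nov: +$495.23 → -$956.70
  Dec: +$495.23 → -$461.47
  Jan: +$495.23 → $33.76
  Feb: +$495.23 → $528.99
  Mar: +$495.23 − $2,014.68 → -$990.46
  Apr: +$495.23 → -$495.23
  May: +$495.23 → $0.00
Lowest trial balance = -$3,432.85 (Jun)
Initial deposit = cushion − low point = $990.46 − (-$3,432.85) = $4,423.31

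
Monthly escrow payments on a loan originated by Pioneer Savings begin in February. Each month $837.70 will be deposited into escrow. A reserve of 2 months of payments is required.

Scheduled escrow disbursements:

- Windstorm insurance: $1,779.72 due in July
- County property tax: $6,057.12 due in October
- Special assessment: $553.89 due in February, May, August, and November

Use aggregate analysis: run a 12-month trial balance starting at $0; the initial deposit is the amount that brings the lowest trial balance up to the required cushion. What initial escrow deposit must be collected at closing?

$3,634.61

Cushion = 2 × $837.70 = $1,675.40
Trial balance (start $0, +$837.70 each month, − disbursements):
  Feb: +$837.70 − $553.89 → $283.81
  Mar: +$837.70 → $1,121.51
  Apr: +$837.70 → $1,959.21
  May: +$837.70 − $553.89 → $2,243.02
  Jun: +$837.70 → $3,080.72
  Jul: +$837.70 − $1,779.72 → $2,138.70
  Aug: +$837.70 − $553.89 → $2,422.51
  Sep: +$837.70 → $3,260.21
  Oct: +$837.70 − $6,057.12 → -$1,959.21
  Nov: +$837.70 − $553.89 → -$1,675.40
  Dec: +$837.70 → -$837.70
  Jan: +$837.70 → $0.00
Lowest trial balance = -$1,959.21 (Oct)
Initial deposit = cushion − low point = $1,675.40 − (-$1,959.21) = $3,634.61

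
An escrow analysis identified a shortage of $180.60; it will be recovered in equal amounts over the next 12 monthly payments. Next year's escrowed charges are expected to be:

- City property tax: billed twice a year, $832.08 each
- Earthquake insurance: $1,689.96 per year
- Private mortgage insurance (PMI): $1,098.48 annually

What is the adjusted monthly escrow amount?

$386.10

City property tax — $832.08 × 2 = $1,664.16 annually
Earthquake insurance — $1,689.96 annually
Private mortgage insurance (PMI) — $1,098.48 annually
Total per year = $4,452.60
Base monthly escrow = $4,452.60 / 12 = $371.05
Shortage per month = $180.60 / 12 = $15.05
New monthly escrow = $371.05 + $15.05 = $386.10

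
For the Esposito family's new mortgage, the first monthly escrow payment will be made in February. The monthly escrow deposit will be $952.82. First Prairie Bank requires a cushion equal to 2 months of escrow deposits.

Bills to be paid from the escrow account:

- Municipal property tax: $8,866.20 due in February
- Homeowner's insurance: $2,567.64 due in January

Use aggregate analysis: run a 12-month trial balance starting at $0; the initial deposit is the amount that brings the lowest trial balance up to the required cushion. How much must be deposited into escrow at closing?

Cushion = 2 × $952.82 = $1,905.64
Trial balance (start $0, +$952.82 each month, − disbursements):
  Feb: +$952.82 − $8,866.20 → -$7,913.38
  Mar: +$952.82 → -$6,960.56
  Apr: +$952.82 → -$6,007.74
  May: +$952.82 → -$5,054.92
  Jun: +$952.82 → -$4,102.10
  Jul: +$952.82 → -$3,149.28
  Aug: +$952.82 → -$2,196.46
  Sep: +$952.82 → -$1,243.64
  Oct: +$952.82 → -$290.82
  Nov: +$952.82 → $662.00
  Dec: +$952.82 → $1,614.82
  Jan: +$952.82 − $2,567.64 → $0.00
Lowest trial balance = -$7,913.38 (Feb)
Initial deposit = cushion − low point = $1,905.64 − (-$7,913.38) = $9,819.02

$9,819.02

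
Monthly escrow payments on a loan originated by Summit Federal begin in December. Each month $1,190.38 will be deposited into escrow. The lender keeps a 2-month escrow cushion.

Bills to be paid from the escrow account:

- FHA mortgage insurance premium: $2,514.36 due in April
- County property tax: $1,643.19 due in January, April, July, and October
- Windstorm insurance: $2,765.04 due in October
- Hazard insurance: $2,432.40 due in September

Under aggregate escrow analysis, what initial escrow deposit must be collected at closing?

Cushion = 2 × $1,190.38 = $2,380.76
Trial balance (start $0, +$1,190.38 each month, − disbursements):
  Dec: +$1,190.38 → $1,190.38
  Jan: +$1,190.38 − $1,643.19 → $737.57
  Feb: +$1,190.38 → $1,927.95
  Mar: +$1,190.38 → $3,118.33
  Apr: +$1,190.38 − $4,157.55 → $151.16
  May: +$1,190.38 → $1,341.54
  Jun: +$1,190.38 → $2,531.92
  Jul: +$1,190.38 − $1,643.19 → $2,079.11
  Aug: +$1,190.38 → $3,269.49
  Sep: +$1,190.38 − $2,432.40 → $2,027.47
  Oct: +$1,190.38 − $4,408.23 → -$1,190.38
  Nov: +$1,190.38 → $0.00
Lowest trial balance = -$1,190.38 (Oct)
Initial deposit = cushion − low point = $2,380.76 − (-$1,190.38) = $3,571.14

$3,571.14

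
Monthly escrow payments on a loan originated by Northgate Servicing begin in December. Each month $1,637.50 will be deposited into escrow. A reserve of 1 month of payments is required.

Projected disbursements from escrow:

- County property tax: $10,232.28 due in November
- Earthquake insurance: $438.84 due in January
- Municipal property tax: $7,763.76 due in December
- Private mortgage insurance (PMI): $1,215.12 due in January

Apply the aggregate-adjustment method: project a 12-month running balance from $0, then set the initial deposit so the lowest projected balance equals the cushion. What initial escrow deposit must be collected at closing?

Cushion = 1 × $1,637.50 = $1,637.50
Trial balance (start $0, +$1,637.50 each month, − disbursements):
  Dec: +$1,637.50 − $7,763.76 → -$6,126.26
  Jan: +$1,637.50 − $1,653.96 → -$6,142.72
  Feb: +$1,637.50 → -$4,505.22
  Mar: +$1,637.50 → -$2,867.72
  Apr: +$1,637.50 → -$1,230.22
  May: +$1,637.50 → $407.28
  Jun: +$1,637.50 → $2,044.78
  Jul: +$1,637.50 → $3,682.28
  Aug: +$1,637.50 → $5,319.78
  Sep: +$1,637.50 → $6,957.28
  Oct: +$1,637.50 → $8,594.78
  Nov: +$1,637.50 − $10,232.28 → $0.00
Lowest trial balance = -$6,142.72 (Jan)
Initial deposit = cushion − low point = $1,637.50 − (-$6,142.72) = $7,780.22

$7,780.22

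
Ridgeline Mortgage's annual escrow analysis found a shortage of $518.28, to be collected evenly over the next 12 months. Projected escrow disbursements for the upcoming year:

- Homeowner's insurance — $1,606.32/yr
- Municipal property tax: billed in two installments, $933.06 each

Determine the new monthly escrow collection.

Homeowner's insurance — $1,606.32 per year
Municipal property tax — $933.06 × 2 = $1,866.12 per year
Annual escrow total = $1,606.32 + $1,866.12 = $3,472.44
Per month = $3,472.44 ÷ 12 = $289.37
Monthly shortage recovery: $518.28 / 12 = $43.19
New monthly escrow = $289.37 + $43.19 = $332.56

$332.56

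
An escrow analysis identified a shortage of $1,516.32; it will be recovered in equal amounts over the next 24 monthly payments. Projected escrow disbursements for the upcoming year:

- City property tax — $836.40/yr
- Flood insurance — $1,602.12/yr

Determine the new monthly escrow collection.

$266.39

City property tax = $836.40 annually
Flood insurance = $1,602.12 annually
Combined annual = $2,438.52
Base monthly escrow = $2,438.52 / 12 = $203.21
Shortage spread = $1,516.32 / 24 = $63.18/mo
Adjusted monthly = $203.21 + $63.18 = $266.39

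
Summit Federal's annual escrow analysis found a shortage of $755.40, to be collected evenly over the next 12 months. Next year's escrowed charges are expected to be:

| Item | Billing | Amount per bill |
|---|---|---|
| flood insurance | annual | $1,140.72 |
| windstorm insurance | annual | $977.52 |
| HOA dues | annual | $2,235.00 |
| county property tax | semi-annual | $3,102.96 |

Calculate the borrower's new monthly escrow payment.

$942.88

Flood insurance — $1,140.72 annually
Windstorm insurance — $977.52 annually
HOA dues — $2,235.00 annually
County property tax — $3,102.96 × 2 = $6,205.92 annually
Total annual escrow = $1,140.72 + $977.52 + $2,235.00 + $6,205.92 = $10,559.16
Monthly escrow = $10,559.16 / 12 = $879.93
Monthly shortage recovery: $755.40 ÷ 12 = $62.95
New monthly escrow = $879.93 + $62.95 = $942.88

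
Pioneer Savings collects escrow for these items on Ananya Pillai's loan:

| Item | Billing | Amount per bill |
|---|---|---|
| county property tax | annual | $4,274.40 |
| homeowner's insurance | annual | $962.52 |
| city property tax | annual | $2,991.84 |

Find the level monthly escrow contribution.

$685.73

County property tax: $4,274.40
Homeowner's insurance: $962.52
City property tax: $2,991.84
Yearly total = $8,228.76
Base monthly escrow = $8,228.76 / 12 = $685.73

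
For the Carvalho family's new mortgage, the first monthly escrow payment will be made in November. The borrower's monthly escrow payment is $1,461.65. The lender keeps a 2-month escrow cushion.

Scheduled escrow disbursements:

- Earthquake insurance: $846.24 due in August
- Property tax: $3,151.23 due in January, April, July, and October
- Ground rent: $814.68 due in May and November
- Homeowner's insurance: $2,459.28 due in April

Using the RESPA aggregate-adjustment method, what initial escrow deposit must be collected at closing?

Cushion = 2 × $1,461.65 = $2,923.30
Trial balance (start $0, +$1,461.65 each month, − disbursements):
  Nov: +$1,461.65 − $814.68 → $646.97
  Dec: +$1,461.65 → $2,108.62
  Jan: +$1,461.65 − $3,151.23 → $419.04
  Feb: +$1,461.65 → $1,880.69
  Mar: +$1,461.65 → $3,342.34
  Apr: +$1,461.65 − $5,610.51 → -$806.52
  May: +$1,461.65 − $814.68 → -$159.55
  Jun: +$1,461.65 → $1,302.10
  Jul: +$1,461.65 − $3,151.23 → -$387.48
  Aug: +$1,461.65 − $846.24 → $227.93
  Sep: +$1,461.65 → $1,689.58
  Oct: +$1,461.65 − $3,151.23 → $0.00
Lowest trial balance = -$806.52 (Apr)
Initial deposit = cushion − low point = $2,923.30 − (-$806.52) = $3,729.82

$3,729.82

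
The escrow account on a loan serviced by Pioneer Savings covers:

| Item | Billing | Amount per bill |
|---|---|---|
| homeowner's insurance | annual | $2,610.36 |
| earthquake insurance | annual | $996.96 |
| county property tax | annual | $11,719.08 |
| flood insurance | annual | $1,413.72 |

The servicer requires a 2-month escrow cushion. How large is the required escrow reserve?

$2,790.02

Homeowner's insurance: $2,610.36
Earthquake insurance: $996.96
County property tax: $11,719.08
Flood insurance: $1,413.72
Total annual escrow = $2,610.36 + $996.96 + $11,719.08 + $1,413.72 = $16,740.12
Per month = $16,740.12 / 12 = $1,395.01
Cushion = 2 × $1,395.01 = $2,790.02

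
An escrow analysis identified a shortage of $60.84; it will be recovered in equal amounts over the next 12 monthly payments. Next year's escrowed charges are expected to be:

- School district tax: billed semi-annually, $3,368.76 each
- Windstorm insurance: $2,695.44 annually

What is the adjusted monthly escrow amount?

School district tax = $3,368.76 × 2 = $6,737.52 annually
Windstorm insurance = $2,695.44 annually
Yearly total = $6,737.52 + $2,695.44 = $9,432.96
Per month = $9,432.96 ÷ 12 = $786.08
Shortage spread = $60.84 ÷ 12 = $5.07/mo
New monthly escrow = $786.08 + $5.07 = $791.15

$791.15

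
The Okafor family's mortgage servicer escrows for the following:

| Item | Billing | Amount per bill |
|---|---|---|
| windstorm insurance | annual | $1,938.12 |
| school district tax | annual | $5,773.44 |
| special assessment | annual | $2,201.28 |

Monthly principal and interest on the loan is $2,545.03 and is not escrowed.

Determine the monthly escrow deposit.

$826.07

Windstorm insurance: $1,938.12 per year
School district tax: $5,773.44 per year
Special assessment: $2,201.28 per year
Annual escrow total = $9,912.84
Monthly escrow = $9,912.84 ÷ 12 = $826.07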